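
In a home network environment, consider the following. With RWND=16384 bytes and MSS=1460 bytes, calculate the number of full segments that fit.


Given: RWND = 16384 bytes, MSS = 1460 bytes
Full segments = floor(RWND / MSS)
Full segments = floor(16384 / 1460)
Full segments = floor(11.2219) = 11

11


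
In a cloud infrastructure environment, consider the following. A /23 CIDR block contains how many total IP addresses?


Given: CIDR prefix /23
Host bits = 32 - 23 = 9
Total addresses = 2^9 = 512

512


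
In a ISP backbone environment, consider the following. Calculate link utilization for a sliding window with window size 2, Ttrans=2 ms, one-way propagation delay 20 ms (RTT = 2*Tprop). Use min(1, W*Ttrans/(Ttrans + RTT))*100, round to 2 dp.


Given: W = 2, Ttrans = 2 ms, RTT = 40 ms (= 2 * Tprop, Tprop = 20 ms)
Cycle time = Ttrans + RTT = 2 + 40 = 42 ms (first packet sent until its ACK returns)
W * Ttrans = 2 * 2 = 4 ms of sending per cycle
W * Ttrans / (Ttrans + RTT) = 4 / 42 = 0.095238
U = min(1, 0.095238) = 0.095238
U% = 9.52%

9.52


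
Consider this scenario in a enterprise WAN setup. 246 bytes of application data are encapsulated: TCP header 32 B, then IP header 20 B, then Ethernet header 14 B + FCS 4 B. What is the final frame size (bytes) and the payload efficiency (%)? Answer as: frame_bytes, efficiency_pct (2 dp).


TCP segment = 246 + 32 = 278 B
IP packet = 278 + 20 = 298 B
Ethernet frame = 298 + 14 + 4 = 316 B
Efficiency = app / frame = 246 / 316 = 0.778481 = 77.8481% -> 77.85% (2 dp)

316, 77.85


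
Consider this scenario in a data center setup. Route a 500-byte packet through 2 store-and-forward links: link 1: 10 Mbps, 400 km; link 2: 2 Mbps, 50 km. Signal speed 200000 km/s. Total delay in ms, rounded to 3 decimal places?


Packet = 500 bytes = 4000 bits. Store-and-forward: sum (t_trans + t_prop) per link.
Link 1: t_trans = 4000/(10*10^6) s = 0.4000 ms; t_prop = 400/200000 s = 2.0000 ms; subtotal = 2.4000 ms
Link 2: t_trans = 4000/(2*10^6) s = 2.0000 ms; t_prop = 50/200000 s = 0.2500 ms; subtotal = 2.2500 ms
End-to-end = 2.4000 + 2.2500 = 4.6500 ms -> 4.650 ms (3 dp)

4.650


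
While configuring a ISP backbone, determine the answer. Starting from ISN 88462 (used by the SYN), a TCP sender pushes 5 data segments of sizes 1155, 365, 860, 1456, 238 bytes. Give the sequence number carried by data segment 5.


The SYN occupies sequence number ISN = 88462, so the first data byte is ISN + 1 = 88463.
SEQ of data segment i = (ISN + 1) + sum of payload sizes of segments 1..i-1.
Segment 1: SEQ = 88463, payload = 1155 bytes
Segment 2: SEQ = 89618, payload = 365 bytes
Segment 3: SEQ = 89983, payload = 860 bytes
Segment 4: SEQ = 90843, payload = 1456 bytes
Segment 5: SEQ = 92299, payload = 238 bytes
SEQ of segment 5 = 88463 + 1155 + 365 + 860 + 1456 = 92299

92299


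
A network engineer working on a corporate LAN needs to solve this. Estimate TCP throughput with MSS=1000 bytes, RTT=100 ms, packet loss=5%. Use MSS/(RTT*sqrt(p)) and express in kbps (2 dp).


Given: MSS = 1000 bytes, RTT = 100 ms, loss = 5%
RTT in seconds = 100 / 1000 = 0.1
Loss rate = 5% = 0.05
sqrt(loss) = sqrt(0.05) = 0.223606797750
Throughput (bytes/s) = 1000 / (0.1 * 0.223606797750) = 44721.3595
Throughput (kbps) = 44721.3595 * 8 / 1000 = 357.770876 -> 357.77 kbps (2 dp)

357.77


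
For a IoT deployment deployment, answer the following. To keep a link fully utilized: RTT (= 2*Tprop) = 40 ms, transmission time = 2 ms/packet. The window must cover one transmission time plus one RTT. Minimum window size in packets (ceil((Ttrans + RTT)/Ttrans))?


Given: Ttrans = 2 ms, RTT = 40 ms (= 2 * Tprop, Tprop = 20 ms)
Time until first ACK returns = Ttrans + RTT = 2 + 40 = 42 ms
Need W * Ttrans >= Ttrans + RTT  ->  W >= (Ttrans + RTT) / Ttrans
(Ttrans + RTT) / Ttrans = 42 / 2 = 21
W_min = ceil(21) = 21

21


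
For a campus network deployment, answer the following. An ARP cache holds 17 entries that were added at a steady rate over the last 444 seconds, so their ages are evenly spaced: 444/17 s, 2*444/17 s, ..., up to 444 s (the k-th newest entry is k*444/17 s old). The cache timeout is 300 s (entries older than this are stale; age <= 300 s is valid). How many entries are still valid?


Ages are k * 444/17 s for k = 1..17 (spacing = 26.1176 s).
Entry k is valid iff k * 444/17 <= 300 iff k <= 17 * 300 / 444 = 11.4865
n_valid = floor(11.4865) = 11
(n_stale = 17 - 11 = 6)

11


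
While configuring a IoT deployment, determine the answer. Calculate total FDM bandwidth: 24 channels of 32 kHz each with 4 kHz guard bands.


Given: 24 channels, 32 kHz each, guard = 4 kHz
Channel bandwidth = 24 * 32 = 768 kHz
Guard bands = 23 gaps * 4 kHz = 92 kHz
Total = 768 + 92 = 860 kHz

860


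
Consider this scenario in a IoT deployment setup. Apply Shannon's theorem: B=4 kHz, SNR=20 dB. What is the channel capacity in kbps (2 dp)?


Given: B = 4 kHz, SNR = 20 dB
SNR linear = 10^(20/10) = 100
1 + SNR = 101
log2(101) = 6.6582114828
C = 4 * 1000 * 6.6582114828 = 26632.8459 bps
C = 26.632846 kbps -> 26.63 kbps (2 dp)

26.63


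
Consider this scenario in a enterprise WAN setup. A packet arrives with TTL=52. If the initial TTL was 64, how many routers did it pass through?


Given: initial TTL = 64, received TTL = 52
Hops = initial TTL - received TTL
Hops = 64 - 52 = 12

12


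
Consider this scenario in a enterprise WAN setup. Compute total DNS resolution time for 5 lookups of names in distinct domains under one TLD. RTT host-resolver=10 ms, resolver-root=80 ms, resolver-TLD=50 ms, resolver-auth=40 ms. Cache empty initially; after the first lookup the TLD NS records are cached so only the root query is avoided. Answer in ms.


Lookup 1 (cold cache): local + root + TLD + auth = 10 + 80 + 50 + 40 = 180 ms
Lookups 2..5 (TLD NS cached -> skip root; new domain -> still ask TLD and auth): local + TLD + auth = 10 + 50 + 40 = 100 ms each
Remaining 4 lookups: 4 * 100 = 400 ms
Total = 180 + 400 = 580 ms

580


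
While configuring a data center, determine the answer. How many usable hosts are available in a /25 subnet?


Given: subnet mask /25
Host bits = 32 - 25 = 7
Total addresses = 2^7 = 128
Usable hosts = 128 - 2 (network + broadcast) = 126

126


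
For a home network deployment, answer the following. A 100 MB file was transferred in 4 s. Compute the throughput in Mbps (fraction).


Given: file = 100 MB, time = 4 s
File in Mb = 100 * 8 = 800 Mb
Throughput = 800 / 4 Mbps
Throughput = 200 Mbps

200


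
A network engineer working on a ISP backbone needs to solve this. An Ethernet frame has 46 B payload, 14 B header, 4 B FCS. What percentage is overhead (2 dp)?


Given: payload = 46 B, header = 14 B, trailer = 4 B
Overhead bytes = header + trailer = 14 + 4 = 18
Total frame = payload + overhead = 46 + 18 = 64
Overhead % = 18 / 64 * 100 = 28.1250% -> 28.13% (2 dp)

28.13


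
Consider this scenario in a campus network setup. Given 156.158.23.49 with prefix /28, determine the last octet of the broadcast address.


Given: IP = 156.158.23.49, prefix = /28
Host bits = 32 - 28 = 4
Network last octet = 49 AND mask = 48
Host part size = 2^4 - 1 = 15
Broadcast last octet = 48 OR 15 = 63

63


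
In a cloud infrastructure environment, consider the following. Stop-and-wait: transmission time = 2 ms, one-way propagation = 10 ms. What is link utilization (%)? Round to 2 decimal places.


Given: Ttrans = 2 ms, Tprop = 10 ms
RTT = 2 * Tprop = 2 * 10 = 20 ms
U = Ttrans / (Ttrans + RTT)
U = 2 / (2 + 20)
U = 2 / 22 = 0.090909
U% = 9.09%

9.09


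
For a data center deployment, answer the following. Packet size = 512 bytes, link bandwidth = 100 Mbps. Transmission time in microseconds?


Given: packet = 512 bytes, bandwidth = 100 Mbps
Packet in bits = 512 * 8 = 4096 bits
Bandwidth = 100 * 10^6 = 100000000 bps
Time = 4096 / 100000000 seconds
Time in us = 4096 * 10^6 / 100000000 = 40.96

40.96


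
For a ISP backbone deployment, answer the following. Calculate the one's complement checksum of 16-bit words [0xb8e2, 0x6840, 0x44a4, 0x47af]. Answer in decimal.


Given words: [0xb8e2, 0x6840, 0x44a4, 0x47af]
Step 1: Sum all words
Raw sum = 47330 + 26688 + 17572 + 18351 = 109941
Step 2: Fold carry: (44405 + 1) = 44406
One's complement = ~44406 & 0xFFFF = 21129

21129


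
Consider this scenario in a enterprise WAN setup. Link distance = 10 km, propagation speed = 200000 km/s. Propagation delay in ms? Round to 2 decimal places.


Given: distance = 10 km, speed = 200000 km/s
Delay = distance / speed = 10 / 200000 seconds
Delay in ms = 10 * 1000 / 200000
Delay = 0.0500 ms
Rounded to 2 dp = 0.05 ms

0.05


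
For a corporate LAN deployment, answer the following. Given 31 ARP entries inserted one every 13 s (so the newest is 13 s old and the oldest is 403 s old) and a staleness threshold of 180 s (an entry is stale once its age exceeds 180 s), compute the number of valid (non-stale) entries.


Ages are k * 403/31 s for k = 1..31 (spacing = 13.0000 s).
Entry k is valid iff k * 403/31 <= 180 iff k <= 31 * 180 / 403 = 13.8462
n_valid = floor(13.8462) = 13
(n_stale = 31 - 13 = 18)

13


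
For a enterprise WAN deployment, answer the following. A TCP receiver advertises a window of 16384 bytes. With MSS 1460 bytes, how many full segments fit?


Given: RWND = 16384 bytes, MSS = 1460 bytes
Full segments = floor(RWND / MSS)
Full segments = floor(16384 / 1460)
Full segments = floor(11.2219) = 11

11


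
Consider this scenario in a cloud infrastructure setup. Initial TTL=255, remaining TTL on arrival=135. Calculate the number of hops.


Given: initial TTL = 255, received TTL = 135
Hops = initial TTL - received TTL
Hops = 255 - 135 = 120

120


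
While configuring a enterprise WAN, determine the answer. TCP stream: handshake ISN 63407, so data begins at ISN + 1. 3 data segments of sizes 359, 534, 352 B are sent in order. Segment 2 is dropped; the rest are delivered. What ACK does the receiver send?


SYN uses sequence number 63407; first data byte = ISN + 1 = 63408.
Segment 1: SEQ = 63408, len = 359 B, covers [63408, 63766]
Segment 2: SEQ = 63767, len = 534 B, covers [63767, 64300] [LOST]
Segment 3: SEQ = 64301, len = 352 B, covers [64301, 64652]
In-order data received: bytes [63408, 63766] (segments 1..1).
Segment 2 missing -> gap begins at byte 63767; later segments buffered out of order.
Cumulative ACK = next expected in-order byte = 63408 + 359 = 63767

63767


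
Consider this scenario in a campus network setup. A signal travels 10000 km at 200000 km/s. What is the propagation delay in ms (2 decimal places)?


Given: distance = 10000 km, speed = 200000 km/s
Delay = distance / speed = 10000 / 200000 seconds
Delay in ms = 10000 * 1000 / 200000
Delay = 50.0000 ms
Rounded to 2 dp = 50.00 ms

50.00


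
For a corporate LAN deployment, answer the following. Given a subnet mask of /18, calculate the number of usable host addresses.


Given: subnet mask /18
Host bits = 32 - 18 = 14
Total addresses = 2^14 = 16384
Usable hosts = 16384 - 2 (network + broadcast) = 16382

16382


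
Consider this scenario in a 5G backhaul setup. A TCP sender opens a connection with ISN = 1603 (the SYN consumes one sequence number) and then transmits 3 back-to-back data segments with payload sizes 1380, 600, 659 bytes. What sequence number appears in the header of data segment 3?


The SYN occupies sequence number ISN = 1603, so the first data byte is ISN + 1 = 1604.
SEQ of data segment i = (ISN + 1) + sum of payload sizes of segments 1..i-1.
Segment 1: SEQ = 1604, payload = 1380 bytes
Segment 2: SEQ = 2984, payload = 600 bytes
Segment 3: SEQ = 3584, payload = 659 bytes
SEQ of segment 3 = 1604 + 1380 + 600 = 3584

3584


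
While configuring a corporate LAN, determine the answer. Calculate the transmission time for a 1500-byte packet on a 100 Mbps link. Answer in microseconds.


Given: packet = 1500 bytes, bandwidth = 100 Mbps
Packet in bits = 1500 * 8 = 12000 bits
Bandwidth = 100 * 10^6 = 100000000 bps
Time = 12000 / 100000000 seconds
Time in us = 12000 * 10^6 / 100000000 = 120

120


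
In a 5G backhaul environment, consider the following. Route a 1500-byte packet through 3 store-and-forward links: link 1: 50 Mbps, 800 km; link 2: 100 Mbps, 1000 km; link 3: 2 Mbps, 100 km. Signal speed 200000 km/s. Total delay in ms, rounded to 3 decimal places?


Packet = 1500 bytes = 12000 bits. Store-and-forward: sum (t_trans + t_prop) per link.
Link 1: t_trans = 12000/(50*10^6) s = 0.2400 ms; t_prop = 800/200000 s = 4.0000 ms; subtotal = 4.2400 ms
Link 2: t_trans = 12000/(100*10^6) s = 0.1200 ms; t_prop = 1000/200000 s = 5.0000 ms; subtotal = 5.1200 ms
Link 3: t_trans = 12000/(2*10^6) s = 6.0000 ms; t_prop = 100/200000 s = 0.5000 ms; subtotal = 6.5000 ms
End-to-end = 4.2400 + 5.1200 + 6.5000 = 15.8600 ms -> 15.860 ms (3 dp)

15.860


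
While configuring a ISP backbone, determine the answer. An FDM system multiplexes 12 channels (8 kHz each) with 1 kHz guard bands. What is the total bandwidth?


Given: 12 channels, 8 kHz each, guard = 1 kHz
Channel bandwidth = 12 * 8 = 96 kHz
Guard bands = 11 gaps * 1 kHz = 11 kHz
Total = 96 + 11 = 107 kHz

107


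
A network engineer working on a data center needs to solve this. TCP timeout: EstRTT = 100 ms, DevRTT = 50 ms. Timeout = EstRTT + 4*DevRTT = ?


Given: EstRTT = 100 ms, DevRTT = 50 ms
Timeout = EstRTT + 4 * DevRTT
4 * DevRTT = 4 * 50 = 200
Timeout = 100 + 200 = 300 ms

300


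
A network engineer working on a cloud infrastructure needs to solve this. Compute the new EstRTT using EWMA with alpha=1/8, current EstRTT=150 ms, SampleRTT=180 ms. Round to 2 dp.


Given: EstRTT = 150 ms, SampleRTT = 180 ms, alpha = 1/8
New EstRTT = (1 - alpha) * EstRTT + alpha * SampleRTT
(7/8) * 150 = 131.25
(1/8) * 180 = 22.5
New EstRTT = 131.25 + 22.5 = 153.75 ms -> 153.75 ms (2 dp)

153.75


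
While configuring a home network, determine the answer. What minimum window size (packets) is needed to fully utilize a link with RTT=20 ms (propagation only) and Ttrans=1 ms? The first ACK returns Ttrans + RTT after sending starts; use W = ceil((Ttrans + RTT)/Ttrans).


Given: Ttrans = 1 ms, RTT = 20 ms (= 2 * Tprop, Tprop = 10 ms)
Time until first ACK returns = Ttrans + RTT = 1 + 20 = 21 ms
Need W * Ttrans >= Ttrans + RTT  ->  W >= (Ttrans + RTT) / Ttrans
(Ttrans + RTT) / Ttrans = 21 / 1 = 21
W_min = ceil(21) = 21

21


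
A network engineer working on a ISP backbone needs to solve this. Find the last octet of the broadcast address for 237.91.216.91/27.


Given: IP = 237.91.216.91, prefix = /27
Host bits = 32 - 27 = 5
Network last octet = 91 AND mask = 64
Host part size = 2^5 - 1 = 31
Broadcast last octet = 64 OR 31 = 95

95


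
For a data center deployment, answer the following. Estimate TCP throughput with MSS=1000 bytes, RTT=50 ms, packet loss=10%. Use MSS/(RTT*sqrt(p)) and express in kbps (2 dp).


Given: MSS = 1000 bytes, RTT = 50 ms, loss = 10%
RTT in seconds = 50 / 1000 = 0.05
Loss rate = 10% = 0.1
sqrt(loss) = sqrt(0.1) = 0.316227766017
Throughput (bytes/s) = 1000 / (0.05 * 0.316227766017) = 63245.5532
Throughput (kbps) = 63245.5532 * 8 / 1000 = 505.964426 -> 505.96 kbps (2 dp)

505.96


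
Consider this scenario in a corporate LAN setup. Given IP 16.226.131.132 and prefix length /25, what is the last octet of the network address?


Given: IP = 16.226.131.132, prefix = /25
Subnet mask = 255.255.255.128
Last octet of IP: 132
Last octet of mask: 128
Network last octet = 132 AND 128 = 128

128


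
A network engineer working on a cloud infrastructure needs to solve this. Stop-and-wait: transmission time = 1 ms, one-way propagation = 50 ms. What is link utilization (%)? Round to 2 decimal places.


Given: Ttrans = 1 ms, Tprop = 50 ms
RTT = 2 * Tprop = 2 * 50 = 100 ms
U = Ttrans / (Ttrans + RTT)
U = 1 / (1 + 100)
U = 1 / 101 = 0.009901
U% = 0.99%

0.99


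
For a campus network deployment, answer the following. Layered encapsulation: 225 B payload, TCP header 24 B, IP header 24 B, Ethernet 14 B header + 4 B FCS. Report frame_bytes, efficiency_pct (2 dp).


TCP segment = 225 + 24 = 249 B
IP packet = 249 + 24 = 273 B
Ethernet frame = 273 + 14 + 4 = 291 B
Efficiency = app / frame = 225 / 291 = 0.773196 = 77.3196% -> 77.32% (2 dp)

291, 77.32


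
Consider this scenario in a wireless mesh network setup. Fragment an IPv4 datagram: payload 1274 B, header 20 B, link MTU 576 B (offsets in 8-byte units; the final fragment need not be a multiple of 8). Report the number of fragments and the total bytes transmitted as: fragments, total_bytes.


Max data per non-final fragment = floor((MTU - header)/8)*8 = floor((576 - 20)/8)*8 = floor(556/8)*8 = 552 B
Final fragment needs no 8-byte alignment: it can carry up to MTU - header = 556 B
Non-final fragments needed = ceil((payload - 556) / 552) = ceil(718/552) = ceil(1.3007) = 2
Number of fragments = 2 + 1 = 3
Fragment sizes (data): 2 * 552 B + 170 B (last, 170 <= 556 OK)
Total bytes sent = payload + n_frags * header = 1274 + 3*20 = 1274 + 60 = 1334 B

3, 1334


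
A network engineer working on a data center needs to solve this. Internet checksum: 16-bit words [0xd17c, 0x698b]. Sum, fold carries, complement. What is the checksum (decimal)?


Given words: [0xd17c, 0x698b]
Step 1: Sum all words
Raw sum = 53628 + 27019 = 80647
Step 2: Fold carry: (15111 + 1) = 15112
One's complement = ~15112 & 0xFFFF = 50423

50423


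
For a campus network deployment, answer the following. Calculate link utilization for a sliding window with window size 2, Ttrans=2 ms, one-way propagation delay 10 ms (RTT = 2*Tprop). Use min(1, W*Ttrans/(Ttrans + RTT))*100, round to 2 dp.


Given: W = 2, Ttrans = 2 ms, RTT = 20 ms (= 2 * Tprop, Tprop = 10 ms)
Cycle time = Ttrans + RTT = 2 + 20 = 22 ms (first packet sent until its ACK returns)
W * Ttrans = 2 * 2 = 4 ms of sending per cycle
W * Ttrans / (Ttrans + RTT) = 4 / 22 = 0.181818
U = min(1, 0.181818) = 0.181818
U% = 18.18%

18.18


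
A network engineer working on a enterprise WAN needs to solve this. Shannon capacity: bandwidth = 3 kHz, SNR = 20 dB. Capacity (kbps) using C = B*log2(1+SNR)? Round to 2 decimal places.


Given: B = 3 kHz, SNR = 20 dB
SNR linear = 10^(20/10) = 100
1 + SNR = 101
log2(101) = 6.6582114828
C = 3 * 1000 * 6.6582114828 = 19974.6344 bps
C = 19.974634 kbps -> 19.97 kbps (2 dp)

19.97


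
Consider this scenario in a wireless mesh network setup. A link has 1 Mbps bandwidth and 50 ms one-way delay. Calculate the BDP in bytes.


Given: bandwidth = 1 Mbps, delay = 50 ms
BDP in bits = 1 * 10^6 * 50 / 1000
BDP in bits = 50000
BDP in bytes = 50000 / 8 = 6250

6250


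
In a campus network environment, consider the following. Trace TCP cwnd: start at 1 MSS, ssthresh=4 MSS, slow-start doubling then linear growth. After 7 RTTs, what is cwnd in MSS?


RTT 0: cwnd = 1 MSS (initial)
RTT 1: cwnd = 2 MSS (slow start, doubled)
RTT 2: cwnd = 4 MSS (slow start, doubled)
RTT 3: cwnd = 5 MSS (congestion avoidance, +1)
RTT 4: cwnd = 6 MSS (congestion avoidance, +1)
RTT 5: cwnd = 7 MSS (congestion avoidance, +1)
RTT 6: cwnd = 8 MSS (congestion avoidance, +1)
RTT 7: cwnd = 9 MSS (congestion avoidance, +1)

9


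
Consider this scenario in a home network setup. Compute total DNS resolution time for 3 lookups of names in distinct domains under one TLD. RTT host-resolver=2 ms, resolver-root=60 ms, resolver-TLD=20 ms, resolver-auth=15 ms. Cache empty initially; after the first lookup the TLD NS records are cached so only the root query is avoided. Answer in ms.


Lookup 1 (cold cache): local + root + TLD + auth = 2 + 60 + 20 + 15 = 97 ms
Lookups 2..3 (TLD NS cached -> skip root; new domain -> still ask TLD and auth): local + TLD + auth = 2 + 20 + 15 = 37 ms each
Remaining 2 lookups: 2 * 37 = 74 ms
Total = 97 + 74 = 171 ms

171


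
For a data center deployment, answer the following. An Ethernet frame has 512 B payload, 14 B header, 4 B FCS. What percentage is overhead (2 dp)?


Given: payload = 512 B, header = 14 B, trailer = 4 B
Overhead bytes = header + trailer = 14 + 4 = 18
Total frame = payload + overhead = 512 + 18 = 530
Overhead % = 18 / 530 * 100 = 3.3962% -> 3.40% (2 dp)

3.40


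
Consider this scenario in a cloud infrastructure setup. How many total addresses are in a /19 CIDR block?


Given: CIDR prefix /19
Host bits = 32 - 19 = 13
Total addresses = 2^13 = 8192

8192


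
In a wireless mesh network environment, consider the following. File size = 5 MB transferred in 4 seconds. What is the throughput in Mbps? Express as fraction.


Given: file = 5 MB, time = 4 s
File in Mb = 5 * 8 = 40 Mb
Throughput = 40 / 4 Mbps
Throughput = 10 Mbps

10


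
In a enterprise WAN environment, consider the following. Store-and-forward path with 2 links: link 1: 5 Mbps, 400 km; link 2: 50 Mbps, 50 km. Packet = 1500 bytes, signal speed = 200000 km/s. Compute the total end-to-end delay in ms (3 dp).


Packet = 1500 bytes = 12000 bits. Store-and-forward: sum (t_trans + t_prop) per link.
Link 1: t_trans = 12000/(5*10^6) s = 2.4000 ms; t_prop = 400/200000 s = 2.0000 ms; subtotal = 4.4000 ms
Link 2: t_trans = 12000/(50*10^6) s = 0.2400 ms; t_prop = 50/200000 s = 0.2500 ms; subtotal = 0.4900 ms
End-to-end = 4.4000 + 0.4900 = 4.8900 ms -> 4.890 ms (3 dp)

4.890


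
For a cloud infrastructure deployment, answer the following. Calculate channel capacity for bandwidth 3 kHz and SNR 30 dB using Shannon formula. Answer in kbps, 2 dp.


Given: B = 3 kHz, SNR = 30 dB
SNR linear = 10^(30/10) = 1000
1 + SNR = 1001
log2(1001) = 9.9672262588
C = 3 * 1000 * 9.9672262588 = 29901.6788 bps
C = 29.901679 kbps -> 29.90 kbps (2 dp)

29.90


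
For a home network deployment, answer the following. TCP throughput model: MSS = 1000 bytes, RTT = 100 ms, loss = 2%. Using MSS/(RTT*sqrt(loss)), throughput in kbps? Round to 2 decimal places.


Given: MSS = 1000 bytes, RTT = 100 ms, loss = 2%
RTT in seconds = 100 / 1000 = 0.1
Loss rate = 2% = 0.02
sqrt(loss) = sqrt(0.02) = 0.141421356237
Throughput (bytes/s) = 1000 / (0.1 * 0.141421356237) = 70710.6781
Throughput (kbps) = 70710.6781 * 8 / 1000 = 565.685425 -> 565.69 kbps (2 dp)

565.69


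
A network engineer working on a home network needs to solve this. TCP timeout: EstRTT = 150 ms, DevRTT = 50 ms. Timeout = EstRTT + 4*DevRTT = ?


Given: EstRTT = 150 ms, DevRTT = 50 ms
Timeout = EstRTT + 4 * DevRTT
4 * DevRTT = 4 * 50 = 200
Timeout = 150 + 200 = 350 ms

350


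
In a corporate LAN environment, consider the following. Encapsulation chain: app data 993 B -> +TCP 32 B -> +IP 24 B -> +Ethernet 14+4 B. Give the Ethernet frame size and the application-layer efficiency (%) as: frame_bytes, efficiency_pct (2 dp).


TCP segment = 993 + 32 = 1025 B
IP packet = 1025 + 24 = 1049 B
Ethernet frame = 1049 + 14 + 4 = 1067 B
Efficiency = app / frame = 993 / 1067 = 0.930647 = 93.0647% -> 93.06% (2 dp)

1067, 93.06


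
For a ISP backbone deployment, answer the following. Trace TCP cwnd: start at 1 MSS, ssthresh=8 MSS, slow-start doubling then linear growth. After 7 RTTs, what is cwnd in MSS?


RTT 0: cwnd = 1 MSS (initial)
RTT 1: cwnd = 2 MSS (slow start, doubled)
RTT 2: cwnd = 4 MSS (slow start, doubled)
RTT 3: cwnd = 8 MSS (slow start, doubled)
RTT 4: cwnd = 9 MSS (congestion avoidance, +1)
RTT 5: cwnd = 10 MSS (congestion avoidance, +1)
RTT 6: cwnd = 11 MSS (congestion avoidance, +1)
RTT 7: cwnd = 12 MSS (congestion avoidance, +1)

12


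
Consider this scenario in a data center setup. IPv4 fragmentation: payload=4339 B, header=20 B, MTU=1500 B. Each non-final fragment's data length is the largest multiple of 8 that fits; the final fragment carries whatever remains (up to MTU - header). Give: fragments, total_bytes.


Max data per non-final fragment = floor((MTU - header)/8)*8 = floor((1500 - 20)/8)*8 = floor(1480/8)*8 = 1480 B
Final fragment needs no 8-byte alignment: it can carry up to MTU - header = 1480 B
Non-final fragments needed = ceil((payload - 1480) / 1480) = ceil(2859/1480) = ceil(1.9318) = 2
Number of fragments = 2 + 1 = 3
Fragment sizes (data): 2 * 1480 B + 1379 B (last, 1379 <= 1480 OK)
Total bytes sent = payload + n_frags * header = 4339 + 3*20 = 4339 + 60 = 4399 B

3, 4399


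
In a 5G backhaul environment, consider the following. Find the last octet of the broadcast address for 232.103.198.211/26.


Given: IP = 232.103.198.211, prefix = /26
Host bits = 32 - 26 = 6
Network last octet = 211 AND mask = 192
Host part size = 2^6 - 1 = 63
Broadcast last octet = 192 OR 63 = 255

255


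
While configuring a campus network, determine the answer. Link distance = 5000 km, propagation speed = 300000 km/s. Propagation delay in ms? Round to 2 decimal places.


Given: distance = 5000 km, speed = 300000 km/s
Delay = distance / speed = 5000 / 300000 seconds
Delay in ms = 5000 * 1000 / 300000
Delay = 16.6667 ms
Rounded to 2 dp = 16.67 ms

16.67


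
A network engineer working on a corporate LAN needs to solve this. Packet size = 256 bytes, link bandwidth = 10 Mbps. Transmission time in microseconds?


Given: packet = 256 bytes, bandwidth = 10 Mbps
Packet in bits = 256 * 8 = 2048 bits
Bandwidth = 10 * 10^6 = 10000000 bps
Time = 2048 / 10000000 seconds
Time in us = 2048 * 10^6 / 10000000 = 204.8

204.8


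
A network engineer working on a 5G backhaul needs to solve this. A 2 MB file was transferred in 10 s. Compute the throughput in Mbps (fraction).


Given: file = 2 MB, time = 10 s
File in Mb = 2 * 8 = 16 Mb
Throughput = 16 / 10 Mbps
Throughput = 8/5 Mbps

8/5


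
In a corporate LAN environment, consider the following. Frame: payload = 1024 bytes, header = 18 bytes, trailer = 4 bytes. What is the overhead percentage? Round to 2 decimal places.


Given: payload = 1024 B, header = 18 B, trailer = 4 B
Overhead bytes = header + trailer = 18 + 4 = 22
Total frame = payload + overhead = 1024 + 22 = 1046
Overhead % = 22 / 1046 * 100 = 2.1033% -> 2.10% (2 dp)

2.10


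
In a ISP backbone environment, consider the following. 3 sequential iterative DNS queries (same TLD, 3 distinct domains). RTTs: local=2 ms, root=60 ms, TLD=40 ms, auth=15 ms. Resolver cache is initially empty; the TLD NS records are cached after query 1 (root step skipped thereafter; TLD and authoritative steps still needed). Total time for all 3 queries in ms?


Lookup 1 (cold cache): local + root + TLD + auth = 2 + 60 + 40 + 15 = 117 ms
Lookups 2..3 (TLD NS cached -> skip root; new domain -> still ask TLD and auth): local + TLD + auth = 2 + 40 + 15 = 57 ms each
Remaining 2 lookups: 2 * 57 = 114 ms
Total = 117 + 114 = 231 ms

231


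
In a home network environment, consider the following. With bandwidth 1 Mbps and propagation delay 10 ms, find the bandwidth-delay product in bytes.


Given: bandwidth = 1 Mbps, delay = 10 ms
BDP in bits = 1 * 10^6 * 10 / 1000
BDP in bits = 10000
BDP in bytes = 10000 / 8 = 1250

1250


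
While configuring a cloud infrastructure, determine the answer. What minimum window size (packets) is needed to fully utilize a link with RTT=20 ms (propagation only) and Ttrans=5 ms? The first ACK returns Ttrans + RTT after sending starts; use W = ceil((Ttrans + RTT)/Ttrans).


Given: Ttrans = 5 ms, RTT = 20 ms (= 2 * Tprop, Tprop = 10 ms)
Time until first ACK returns = Ttrans + RTT = 5 + 20 = 25 ms
Need W * Ttrans >= Ttrans + RTT  ->  W >= (Ttrans + RTT) / Ttrans
(Ttrans + RTT) / Ttrans = 25 / 5 = 5
W_min = ceil(5) = 5

5


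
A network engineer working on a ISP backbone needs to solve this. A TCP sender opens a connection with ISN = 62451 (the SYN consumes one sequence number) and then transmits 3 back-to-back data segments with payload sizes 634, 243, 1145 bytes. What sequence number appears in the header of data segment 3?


The SYN occupies sequence number ISN = 62451, so the first data byte is ISN + 1 = 62452.
SEQ of data segment i = (ISN + 1) + sum of payload sizes of segments 1..i-1.
Segment 1: SEQ = 62452, payload = 634 bytes
Segment 2: SEQ = 63086, payload = 243 bytes
Segment 3: SEQ = 63329, payload = 1145 bytes
SEQ of segment 3 = 62452 + 634 + 243 = 63329

63329


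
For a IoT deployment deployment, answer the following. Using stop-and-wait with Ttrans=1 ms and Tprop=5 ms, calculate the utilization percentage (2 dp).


Given: Ttrans = 1 ms, Tprop = 5 ms
RTT = 2 * Tprop = 2 * 5 = 10 ms
U = Ttrans / (Ttrans + RTT)
U = 1 / (1 + 10)
U = 1 / 11 = 0.090909
U% = 9.09%

9.09


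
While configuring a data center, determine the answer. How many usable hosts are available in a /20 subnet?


Given: subnet mask /20
Host bits = 32 - 20 = 12
Total addresses = 2^12 = 4096
Usable hosts = 4096 - 2 (network + broadcast) = 4094

4094


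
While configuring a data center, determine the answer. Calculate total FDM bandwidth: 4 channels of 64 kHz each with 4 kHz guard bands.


Given: 4 channels, 64 kHz each, guard = 4 kHz
Channel bandwidth = 4 * 64 = 256 kHz
Guard bands = 3 gaps * 4 kHz = 12 kHz
Total = 256 + 12 = 268 kHz

268


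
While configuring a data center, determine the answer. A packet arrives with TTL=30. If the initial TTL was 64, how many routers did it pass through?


Given: initial TTL = 64, received TTL = 30
Hops = initial TTL - received TTL
Hops = 64 - 30 = 34

34


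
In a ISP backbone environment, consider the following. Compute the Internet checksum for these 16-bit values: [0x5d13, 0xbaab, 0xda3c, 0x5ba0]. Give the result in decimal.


Given words: [0x5d13, 0xbaab, 0xda3c, 0x5ba0]
Step 1: Sum all words
Raw sum = 23827 + 47787 + 55868 + 23456 = 150938
Step 2: Fold carry: (19866 + 2) = 19868
One's complement = ~19868 & 0xFFFF = 45667

45667


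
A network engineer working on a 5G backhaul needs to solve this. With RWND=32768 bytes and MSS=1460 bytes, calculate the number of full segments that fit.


Given: RWND = 32768 bytes, MSS = 1460 bytes
Full segments = floor(RWND / MSS)
Full segments = floor(32768 / 1460)
Full segments = floor(22.4438) = 22

22


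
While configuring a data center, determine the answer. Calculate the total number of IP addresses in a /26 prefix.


Given: CIDR prefix /26
Host bits = 32 - 26 = 6
Total addresses = 2^6 = 64

64


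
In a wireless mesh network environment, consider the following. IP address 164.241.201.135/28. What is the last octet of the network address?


Given: IP = 164.241.201.135, prefix = /28
Subnet mask = 255.255.255.240
Last octet of IP: 135
Last octet of mask: 240
Network last octet = 135 AND 240 = 128

128


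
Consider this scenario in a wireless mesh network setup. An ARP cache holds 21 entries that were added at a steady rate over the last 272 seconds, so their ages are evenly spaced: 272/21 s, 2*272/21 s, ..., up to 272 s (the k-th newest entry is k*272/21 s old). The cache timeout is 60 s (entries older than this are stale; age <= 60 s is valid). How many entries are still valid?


Ages are k * 272/21 s for k = 1..21 (spacing = 12.9524 s).
Entry k is valid iff k * 272/21 <= 60 iff k <= 21 * 60 / 272 = 4.6324
n_valid = floor(4.6324) = 4
(n_stale = 21 - 4 = 17)

4


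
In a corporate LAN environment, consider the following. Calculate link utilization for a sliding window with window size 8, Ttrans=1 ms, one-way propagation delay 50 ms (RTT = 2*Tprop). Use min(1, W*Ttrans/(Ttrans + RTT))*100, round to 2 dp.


Given: W = 8, Ttrans = 1 ms, RTT = 100 ms (= 2 * Tprop, Tprop = 50 ms)
Cycle time = Ttrans + RTT = 1 + 100 = 101 ms (first packet sent until its ACK returns)
W * Ttrans = 8 * 1 = 8 ms of sending per cycle
W * Ttrans / (Ttrans + RTT) = 8 / 101 = 0.079208
U = min(1, 0.079208) = 0.079208
U% = 7.92%

7.92


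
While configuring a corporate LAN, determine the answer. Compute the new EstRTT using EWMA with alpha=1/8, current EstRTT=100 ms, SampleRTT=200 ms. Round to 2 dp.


Given: EstRTT = 100 ms, SampleRTT = 200 ms, alpha = 1/8
New EstRTT = (1 - alpha) * EstRTT + alpha * SampleRTT
(7/8) * 100 = 87.5
(1/8) * 200 = 25
New EstRTT = 87.5 + 25 = 112.5 ms -> 112.50 ms (2 dp)

112.50


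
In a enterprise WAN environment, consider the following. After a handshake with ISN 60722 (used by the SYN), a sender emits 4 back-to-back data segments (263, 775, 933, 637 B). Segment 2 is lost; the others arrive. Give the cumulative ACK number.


SYN uses sequence number 60722; first data byte = ISN + 1 = 60723.
Segment 1: SEQ = 60723, len = 263 B, covers [60723, 60985]
Segment 2: SEQ = 60986, len = 775 B, covers [60986, 61760] [LOST]
Segment 3: SEQ = 61761, len = 933 B, covers [61761, 62693]
Segment 4: SEQ = 62694, len = 637 B, covers [62694, 63330]
In-order data received: bytes [60723, 60985] (segments 1..1).
Segment 2 missing -> gap begins at byte 60986; later segments buffered out of order.
Cumulative ACK = next expected in-order byte = 60723 + 263 = 60986

60986


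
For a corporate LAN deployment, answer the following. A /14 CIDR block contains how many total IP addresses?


Given: CIDR prefix /14
Host bits = 32 - 14 = 18
Total addresses = 2^18 = 262144

262144


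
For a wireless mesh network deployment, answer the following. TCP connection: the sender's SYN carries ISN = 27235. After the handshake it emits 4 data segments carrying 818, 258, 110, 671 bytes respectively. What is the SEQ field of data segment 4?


The SYN occupies sequence number ISN = 27235, so the first data byte is ISN + 1 = 27236.
SEQ of data segment i = (ISN + 1) + sum of payload sizes of segments 1..i-1.
Segment 1: SEQ = 27236, payload = 818 bytes
Segment 2: SEQ = 28054, payload = 258 bytes
Segment 3: SEQ = 28312, payload = 110 bytes
Segment 4: SEQ = 28422, payload = 671 bytes
SEQ of segment 4 = 27236 + 818 + 258 + 110 = 28422

28422


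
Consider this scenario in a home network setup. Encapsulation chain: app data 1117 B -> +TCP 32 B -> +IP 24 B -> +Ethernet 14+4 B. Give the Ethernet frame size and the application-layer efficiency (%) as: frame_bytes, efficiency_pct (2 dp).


TCP segment = 1117 + 32 = 1149 B
IP packet = 1149 + 24 = 1173 B
Ethernet frame = 1173 + 14 + 4 = 1191 B
Efficiency = app / frame = 1117 / 1191 = 0.937867 = 93.7867% -> 93.79% (2 dp)

1191, 93.79


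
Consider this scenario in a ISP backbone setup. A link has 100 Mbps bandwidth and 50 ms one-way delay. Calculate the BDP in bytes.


Given: bandwidth = 100 Mbps, delay = 50 ms
BDP in bits = 100 * 10^6 * 50 / 1000
BDP in bits = 5000000
BDP in bytes = 5000000 / 8 = 625000

625000


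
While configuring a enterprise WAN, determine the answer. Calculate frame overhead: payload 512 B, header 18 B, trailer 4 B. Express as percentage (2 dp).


Given: payload = 512 B, header = 18 B, trailer = 4 B
Overhead bytes = header + trailer = 18 + 4 = 22
Total frame = payload + overhead = 512 + 22 = 534
Overhead % = 22 / 534 * 100 = 4.1199% -> 4.12% (2 dp)

4.12


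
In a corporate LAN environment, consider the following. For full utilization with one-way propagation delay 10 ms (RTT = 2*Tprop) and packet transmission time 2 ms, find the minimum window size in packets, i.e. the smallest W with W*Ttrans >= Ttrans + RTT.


Given: Ttrans = 2 ms, RTT = 20 ms (= 2 * Tprop, Tprop = 10 ms)
Time until first ACK returns = Ttrans + RTT = 2 + 20 = 22 ms
Need W * Ttrans >= Ttrans + RTT  ->  W >= (Ttrans + RTT) / Ttrans
(Ttrans + RTT) / Ttrans = 22 / 2 = 11
W_min = ceil(11) = 11

11


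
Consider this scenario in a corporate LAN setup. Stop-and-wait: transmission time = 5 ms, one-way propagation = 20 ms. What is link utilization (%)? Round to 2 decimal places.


Given: Ttrans = 5 ms, Tprop = 20 ms
RTT = 2 * Tprop = 2 * 20 = 40 ms
U = Ttrans / (Ttrans + RTT)
U = 5 / (5 + 40)
U = 5 / 45 = 0.111111
U% = 11.11%

11.11


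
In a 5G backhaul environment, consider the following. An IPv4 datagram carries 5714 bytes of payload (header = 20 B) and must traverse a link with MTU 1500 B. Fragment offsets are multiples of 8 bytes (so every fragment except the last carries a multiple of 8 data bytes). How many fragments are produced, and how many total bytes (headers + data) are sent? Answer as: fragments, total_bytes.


Max data per non-final fragment = floor((MTU - header)/8)*8 = floor((1500 - 20)/8)*8 = floor(1480/8)*8 = 1480 B
Final fragment needs no 8-byte alignment: it can carry up to MTU - header = 1480 B
Non-final fragments needed = ceil((payload - 1480) / 1480) = ceil(4234/1480) = ceil(2.8608) = 3
Number of fragments = 3 + 1 = 4
Fragment sizes (data): 3 * 1480 B + 1274 B (last, 1274 <= 1480 OK)
Total bytes sent = payload + n_frags * header = 5714 + 4*20 = 5714 + 80 = 5794 B

4, 5794


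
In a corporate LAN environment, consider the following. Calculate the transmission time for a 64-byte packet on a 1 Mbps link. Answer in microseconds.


Given: packet = 64 bytes, bandwidth = 1 Mbps
Packet in bits = 64 * 8 = 512 bits
Bandwidth = 1 * 10^6 = 1000000 bps
Time = 512 / 1000000 seconds
Time in us = 512 * 10^6 / 1000000 = 512

512


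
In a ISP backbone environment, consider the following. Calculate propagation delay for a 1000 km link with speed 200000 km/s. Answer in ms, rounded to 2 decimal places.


Given: distance = 1000 km, speed = 200000 km/s
Delay = distance / speed = 1000 / 200000 seconds
Delay in ms = 1000 * 1000 / 200000
Delay = 5.0000 ms
Rounded to 2 dp = 5.00 ms

5.00


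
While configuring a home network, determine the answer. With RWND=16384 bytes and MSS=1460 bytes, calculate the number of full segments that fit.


Given: RWND = 16384 bytes, MSS = 1460 bytes
Full segments = floor(RWND / MSS)
Full segments = floor(16384 / 1460)
Full segments = floor(11.2219) = 11

11


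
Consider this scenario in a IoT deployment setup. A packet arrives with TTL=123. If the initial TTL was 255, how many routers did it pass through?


Given: initial TTL = 255, received TTL = 123
Hops = initial TTL - received TTL
Hops = 255 - 123 = 132

132


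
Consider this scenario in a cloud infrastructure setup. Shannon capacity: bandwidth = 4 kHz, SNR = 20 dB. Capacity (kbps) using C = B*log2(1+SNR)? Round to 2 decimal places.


Given: B = 4 kHz, SNR = 20 dB
SNR linear = 10^(20/10) = 100
1 + SNR = 101
log2(101) = 6.6582114828
C = 4 * 1000 * 6.6582114828 = 26632.8459 bps
C = 26.632846 kbps -> 26.63 kbps (2 dp)

26.63


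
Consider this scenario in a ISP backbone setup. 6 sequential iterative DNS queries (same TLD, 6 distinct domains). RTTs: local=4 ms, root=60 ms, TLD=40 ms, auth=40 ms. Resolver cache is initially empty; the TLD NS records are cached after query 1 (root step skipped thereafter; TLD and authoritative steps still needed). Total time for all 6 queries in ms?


Lookup 1 (cold cache): local + root + TLD + auth = 4 + 60 + 40 + 40 = 144 ms
Lookups 2..6 (TLD NS cached -> skip root; new domain -> still ask TLD and auth): local + TLD + auth = 4 + 40 + 40 = 84 ms each
Remaining 5 lookups: 5 * 84 = 420 ms
Total = 144 + 420 = 564 ms

564


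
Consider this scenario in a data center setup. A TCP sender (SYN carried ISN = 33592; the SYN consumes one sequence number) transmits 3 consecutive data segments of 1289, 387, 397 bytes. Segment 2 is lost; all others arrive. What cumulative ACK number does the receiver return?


SYN uses sequence number 33592; first data byte = ISN + 1 = 33593.
Segment 1: SEQ = 33593, len = 1289 B, covers [33593, 34881]
Segment 2: SEQ = 34882, len = 387 B, covers [34882, 35268] [LOST]
Segment 3: SEQ = 35269, len = 397 B, covers [35269, 35665]
In-order data received: bytes [33593, 34881] (segments 1..1).
Segment 2 missing -> gap begins at byte 34882; later segments buffered out of order.
Cumulative ACK = next expected in-order byte = 33593 + 1289 = 34882

34882


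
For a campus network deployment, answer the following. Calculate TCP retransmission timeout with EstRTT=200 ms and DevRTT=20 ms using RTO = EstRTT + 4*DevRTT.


Given: EstRTT = 200 ms, DevRTT = 20 ms
Timeout = EstRTT + 4 * DevRTT
4 * DevRTT = 4 * 20 = 80
Timeout = 200 + 80 = 280 ms

280


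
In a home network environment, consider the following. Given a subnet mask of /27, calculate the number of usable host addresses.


Given: subnet mask /27
Host bits = 32 - 27 = 5
Total addresses = 2^5 = 32
Usable hosts = 32 - 2 (network + broadcast) = 30

30


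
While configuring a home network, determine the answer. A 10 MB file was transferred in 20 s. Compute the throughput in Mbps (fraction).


Given: file = 10 MB, time = 20 s
File in Mb = 10 * 8 = 80 Mb
Throughput = 80 / 20 Mbps
Throughput = 4 Mbps

4
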